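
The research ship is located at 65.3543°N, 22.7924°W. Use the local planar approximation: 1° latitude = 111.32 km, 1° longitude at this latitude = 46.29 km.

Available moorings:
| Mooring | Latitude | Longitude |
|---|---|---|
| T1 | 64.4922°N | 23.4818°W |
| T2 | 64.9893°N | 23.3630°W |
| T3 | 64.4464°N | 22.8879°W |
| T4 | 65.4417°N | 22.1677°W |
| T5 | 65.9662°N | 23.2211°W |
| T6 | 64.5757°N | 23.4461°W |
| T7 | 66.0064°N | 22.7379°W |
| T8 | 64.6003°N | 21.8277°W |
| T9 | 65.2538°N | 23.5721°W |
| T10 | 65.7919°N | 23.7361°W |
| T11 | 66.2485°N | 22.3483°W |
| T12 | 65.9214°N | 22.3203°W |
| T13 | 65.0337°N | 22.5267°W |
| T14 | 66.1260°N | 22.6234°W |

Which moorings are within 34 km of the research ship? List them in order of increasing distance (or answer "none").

T4

Distances from 65.3543°N, 22.7924°W:
T1: 101.1358 km
T2: 48.4623 km
T3: 101.1641 km
T4: 30.5102 km
T5: 70.9485 km
T6: 91.8041 km
T7: 72.6356 km
T8: 95.0752 km
T9: 37.7865 km
T10: 65.4316 km
T11: 101.6429 km
T12: 66.8051 km
T13: 37.7490 km
T14: 86.2611 km
Threshold 34 km: T4 (30.5102 km) is within range.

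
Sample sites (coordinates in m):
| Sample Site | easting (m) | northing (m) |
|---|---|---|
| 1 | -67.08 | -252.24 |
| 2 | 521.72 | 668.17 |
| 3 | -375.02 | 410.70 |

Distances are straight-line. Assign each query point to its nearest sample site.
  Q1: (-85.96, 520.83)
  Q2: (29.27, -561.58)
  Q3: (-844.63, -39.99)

Q1→3; Q2→1; Q3→3

Q1 at (-85.96, 520.83):
  1: √((18.88)² + (-773.07)²) = √(356.4544 + 597637.2249) = 773.30 m
  2: √((607.68)² + (147.34)²) = √(369274.9824 + 21709.0756) = 625.29 m
  3: √((-289.06)² + (-110.13)²) = √(83555.6836 + 12128.6169) = 309.33 m
  → nearest: 3 (309.33 m)
Q2 at (29.27, -561.58):
  1: √((-96.35)² + (309.34)²) = √(9283.3225 + 95691.2356) = 324.00 m
  2: √((492.45)² + (1229.75)²) = √(242507.0025 + 1512285.0625) = 1324.69 m
  3: √((-404.29)² + (972.28)²) = √(163450.4041 + 945328.3984) = 1052.99 m
  → nearest: 1 (324.00 m)
Q3 at (-844.63, -39.99):
  1: √((777.55)² + (-212.25)²) = √(604584.0025 + 45050.0625) = 806.00 m
  2: √((1366.35)² + (708.16)²) = √(1866912.3225 + 501490.5856) = 1538.96 m
  3: √((469.61)² + (450.69)²) = √(220533.5521 + 203121.4761) = 650.89 m
  → nearest: 3 (650.89 m)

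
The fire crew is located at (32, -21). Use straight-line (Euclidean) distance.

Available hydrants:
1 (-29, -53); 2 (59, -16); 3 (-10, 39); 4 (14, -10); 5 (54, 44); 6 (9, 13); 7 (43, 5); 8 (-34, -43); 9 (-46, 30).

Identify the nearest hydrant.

4

Distances from (32, -21):
1: 68.9
2: 27.5
3: 73.2
4: 21.1
5: 68.6
6: 41.0
7: 28.2
8: 69.6
9: 93.2
Minimum: 4 at 21.1.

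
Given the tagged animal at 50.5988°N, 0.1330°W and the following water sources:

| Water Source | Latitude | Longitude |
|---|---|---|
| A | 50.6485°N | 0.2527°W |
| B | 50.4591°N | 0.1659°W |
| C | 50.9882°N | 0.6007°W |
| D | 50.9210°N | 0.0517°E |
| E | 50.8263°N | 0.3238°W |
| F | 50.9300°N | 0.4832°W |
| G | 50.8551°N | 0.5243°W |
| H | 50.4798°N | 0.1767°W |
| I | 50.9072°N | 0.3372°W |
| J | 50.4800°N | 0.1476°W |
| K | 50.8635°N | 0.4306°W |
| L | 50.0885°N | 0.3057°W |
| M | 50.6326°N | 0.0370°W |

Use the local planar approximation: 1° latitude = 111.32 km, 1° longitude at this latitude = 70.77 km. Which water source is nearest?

M

Distances from 50.5988°N, 0.1330°W:
A: 10.1178 km
B: 15.7247 km
C: 54.5399 km
D: 38.1749 km
E: 28.7002 km
F: 44.4248 km
G: 39.7605 km
H: 13.6033 km
I: 37.2486 km
J: 13.2651 km
K: 36.2193 km
L: 58.1065 km
M: 7.7662 km
Minimum: M at 7.7662 km.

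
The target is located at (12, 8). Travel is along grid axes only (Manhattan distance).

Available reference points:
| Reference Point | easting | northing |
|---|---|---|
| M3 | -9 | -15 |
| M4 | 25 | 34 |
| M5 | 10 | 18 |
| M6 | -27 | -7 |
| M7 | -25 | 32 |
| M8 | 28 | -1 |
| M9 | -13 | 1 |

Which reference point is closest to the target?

Distances from (12, 8):
M3: |-21| + |-23| = 21 + 23 = 44
M4: |13| + |26| = 13 + 26 = 39
M5: |-2| + |10| = 2 + 10 = 12
M6: |-39| + |-15| = 39 + 15 = 54
M7: |-37| + |24| = 37 + 24 = 61
M8: |16| + |-9| = 16 + 9 = 25
M9: |-25| + |-7| = 25 + 7 = 32
Minimum: M5 at 12.

M5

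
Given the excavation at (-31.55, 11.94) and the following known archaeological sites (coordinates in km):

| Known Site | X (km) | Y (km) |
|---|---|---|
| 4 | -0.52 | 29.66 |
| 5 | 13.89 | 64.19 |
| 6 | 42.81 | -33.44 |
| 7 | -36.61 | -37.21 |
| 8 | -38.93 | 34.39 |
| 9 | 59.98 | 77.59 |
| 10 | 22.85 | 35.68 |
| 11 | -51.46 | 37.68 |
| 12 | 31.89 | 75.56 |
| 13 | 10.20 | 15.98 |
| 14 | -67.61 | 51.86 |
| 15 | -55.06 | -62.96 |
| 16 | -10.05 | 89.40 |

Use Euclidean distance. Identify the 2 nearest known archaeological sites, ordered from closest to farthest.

8, 11

Distances from (-31.55, 11.94):
4: √((31.03)² + (17.72)²) = √(962.8609 + 313.9984) = 35.73 km
5: √((45.44)² + (52.25)²) = √(2064.7936 + 2730.0625) = 69.24 km
6: √((74.36)² + (-45.38)²) = √(5529.4096 + 2059.3444) = 87.11 km
7: √((-5.06)² + (-49.15)²) = √(25.6036 + 2415.7225) = 49.41 km
8: √((-7.38)² + (22.45)²) = √(54.4644 + 504.0025) = 23.63 km
9: √((91.53)² + (65.65)²) = √(8377.7409 + 4309.9225) = 112.64 km
10: √((54.40)² + (23.74)²) = √(2959.3600 + 563.5876) = 59.35 km
11: √((-19.91)² + (25.74)²) = √(396.4081 + 662.5476) = 32.54 km
12: √((63.44)² + (63.62)²) = √(4024.6336 + 4047.5044) = 89.85 km
13: √((41.75)² + (4.04)²) = √(1743.0625 + 16.3216) = 41.95 km
14: √((-36.06)² + (39.92)²) = √(1300.3236 + 1593.6064) = 53.80 km
15: √((-23.51)² + (-74.90)²) = √(552.7201 + 5610.0100) = 78.50 km
16: √((21.50)² + (77.46)²) = √(462.2500 + 6000.0516) = 80.39 km
Sorted: 8 (23.63 km) < 11 (32.54 km) < 4 (35.73 km) < 13 (41.95 km) < …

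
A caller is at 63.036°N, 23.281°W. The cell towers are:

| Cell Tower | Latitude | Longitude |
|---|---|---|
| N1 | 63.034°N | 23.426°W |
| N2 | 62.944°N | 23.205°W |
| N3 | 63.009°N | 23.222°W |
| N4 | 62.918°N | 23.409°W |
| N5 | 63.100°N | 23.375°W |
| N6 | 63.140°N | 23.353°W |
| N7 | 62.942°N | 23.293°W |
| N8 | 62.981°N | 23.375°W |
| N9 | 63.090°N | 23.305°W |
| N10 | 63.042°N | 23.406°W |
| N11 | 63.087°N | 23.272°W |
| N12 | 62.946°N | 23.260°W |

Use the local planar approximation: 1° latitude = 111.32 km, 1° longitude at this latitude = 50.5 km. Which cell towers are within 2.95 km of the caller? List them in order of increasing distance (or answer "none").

none

Distances from 63.036°N, 23.281°W:
N1: √((-0.002·111.32)² + (-0.145·50.5)²) = √(0.04957 + 53.61901) = 7.326 km
N2: √((-0.092·111.32)² + (0.076·50.5)²) = √(104.88709 + 14.73024) = 10.937 km
N3: √((-0.027·111.32)² + (0.059·50.5)²) = √(9.03387 + 8.87742) = 4.232 km
N4: √((-0.118·111.32)² + (-0.128·50.5)²) = √(172.54819 + 41.78330) = 14.640 km
N5: √((0.064·111.32)² + (-0.094·50.5)²) = √(50.75822 + 22.53401) = 8.561 km
N6: √((0.104·111.32)² + (-0.072·50.5)²) = √(134.03341 + 13.22050) = 12.135 km
N7: √((-0.094·111.32)² + (-0.012·50.5)²) = √(109.49697 + 0.36724) = 10.482 km
N8: √((-0.055·111.32)² + (-0.094·50.5)²) = √(37.48623 + 22.53401) = 7.747 km
N9: √((0.054·111.32)² + (-0.024·50.5)²) = √(36.13549 + 1.46894) = 6.132 km
N10: √((0.006·111.32)² + (-0.125·50.5)²) = √(0.44612 + 39.84766) = 6.348 km
N11: √((0.051·111.32)² + (0.009·50.5)²) = √(32.23196 + 0.20657) = 5.695 km
N12: √((-0.090·111.32)² + (0.021·50.5)²) = √(100.37635 + 1.12466) = 10.075 km
Threshold 2.95 km: none within range.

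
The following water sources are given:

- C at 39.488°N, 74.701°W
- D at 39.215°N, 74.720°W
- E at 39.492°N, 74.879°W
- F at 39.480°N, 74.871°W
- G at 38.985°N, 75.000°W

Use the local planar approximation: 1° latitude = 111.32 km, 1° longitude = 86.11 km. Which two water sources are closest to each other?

E and F

Pairwise distances:
C–D: 30.434 km
C–E: 15.334 km
C–F: 14.666 km
C–G: 61.630 km
D–E: 33.739 km
D–F: 32.238 km
D–G: 35.169 km
E–F: 1.503 km
E–G: 57.393 km
F–G: 56.212 km
Closest pair: E–F at 1.503 km.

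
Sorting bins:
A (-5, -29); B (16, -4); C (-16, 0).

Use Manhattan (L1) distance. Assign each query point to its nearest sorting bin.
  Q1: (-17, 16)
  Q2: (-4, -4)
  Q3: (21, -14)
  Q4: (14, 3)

Q1→C; Q2→C; Q3→B; Q4→B

Q1 at (-17, 16):
  A: 57
  B: 53
  C: 17
  → nearest: C (17)
Q2 at (-4, -4):
  A: 26
  B: 20
  C: 16
  → nearest: C (16)
Q3 at (21, -14):
  A: 41
  B: 15
  C: 51
  → nearest: B (15)
Q4 at (14, 3):
  A: 51
  B: 9
  C: 33
  → nearest: B (9)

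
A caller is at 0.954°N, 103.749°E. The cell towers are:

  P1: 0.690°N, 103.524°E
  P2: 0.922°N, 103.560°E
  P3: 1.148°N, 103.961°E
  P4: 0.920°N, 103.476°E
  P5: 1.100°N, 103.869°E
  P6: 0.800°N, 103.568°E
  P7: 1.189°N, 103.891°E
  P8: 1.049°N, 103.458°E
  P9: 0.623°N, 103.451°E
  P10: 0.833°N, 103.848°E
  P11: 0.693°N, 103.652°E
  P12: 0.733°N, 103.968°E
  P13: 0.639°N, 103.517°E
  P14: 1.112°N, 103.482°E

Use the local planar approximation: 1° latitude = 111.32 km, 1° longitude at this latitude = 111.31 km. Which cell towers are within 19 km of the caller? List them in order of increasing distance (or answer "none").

Distances from 0.954°N, 103.749°E:
P1: 38.612 km
P2: 21.337 km
P3: 31.988 km
P4: 30.622 km
P5: 21.037 km
P6: 26.454 km
P7: 30.564 km
P8: 34.074 km
P9: 49.578 km
P10: 17.403 km
P11: 30.996 km
P12: 34.633 km
P13: 43.549 km
P14: 34.534 km
Threshold 19 km: P10 (17.403 km) is within range.

P10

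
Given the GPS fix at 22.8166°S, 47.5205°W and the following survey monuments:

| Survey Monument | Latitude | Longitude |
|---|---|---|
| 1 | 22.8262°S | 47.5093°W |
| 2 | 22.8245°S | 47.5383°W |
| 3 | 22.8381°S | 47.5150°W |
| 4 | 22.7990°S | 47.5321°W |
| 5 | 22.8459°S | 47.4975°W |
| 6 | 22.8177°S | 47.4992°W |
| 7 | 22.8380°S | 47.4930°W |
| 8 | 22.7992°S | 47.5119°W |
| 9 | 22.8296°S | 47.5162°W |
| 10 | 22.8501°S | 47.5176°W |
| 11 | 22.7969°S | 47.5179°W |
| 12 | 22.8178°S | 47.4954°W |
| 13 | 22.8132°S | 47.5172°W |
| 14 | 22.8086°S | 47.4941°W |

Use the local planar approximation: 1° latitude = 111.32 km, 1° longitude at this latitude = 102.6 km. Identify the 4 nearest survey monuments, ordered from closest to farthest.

Distances from 22.8166°S, 47.5205°W:
1: √((-0.0096·111.32)² + (0.0112·102.6)²) = √(1.142060 + 1.320477) = 1.5692 km
2: √((-0.0079·111.32)² + (-0.0178·102.6)²) = √(0.773394 + 3.335299) = 2.0270 km
3: √((-0.0215·111.32)² + (0.0055·102.6)²) = √(5.728268 + 0.318434) = 2.4590 km
4: √((0.0176·111.32)² + (-0.0116·102.6)²) = √(3.838590 + 1.416481) = 2.2924 km
5: √((-0.0293·111.32)² + (0.0230·102.6)²) = √(10.638530 + 5.568656) = 4.0258 km
6: √((-0.0011·111.32)² + (0.0213·102.6)²) = √(0.014994 + 4.775886) = 2.1888 km
7: √((-0.0214·111.32)² + (0.0275·102.6)²) = √(5.675106 + 7.960862) = 3.6927 km
8: √((0.0174·111.32)² + (0.0086·102.6)²) = √(3.751845 + 0.778559) = 2.1285 km
9: √((-0.0130·111.32)² + (0.0043·102.6)²) = √(2.094272 + 0.194640) = 1.5129 km
10: √((-0.0335·111.32)² + (0.0029·102.6)²) = √(13.907082 + 0.088530) = 3.7411 km
11: √((0.0197·111.32)² + (0.0026·102.6)²) = √(4.809267 + 0.071161) = 2.2092 km
12: √((-0.0012·111.32)² + (0.0251·102.6)²) = √(0.017845 + 6.631964) = 2.5787 km
13: √((0.0034·111.32)² + (0.0033·102.6)²) = √(0.143253 + 0.114636) = 0.5078 km
14: √((0.0080·111.32)² + (0.0264·102.6)²) = √(0.793097 + 7.336731) = 2.8513 km
Sorted: 13 (0.5078 km) < 9 (1.5129 km) < 1 (1.5692 km) < 2 (2.0270 km) < 8 (2.1285 km) < 6 (2.1888 km) < …

13, 9, 1, 2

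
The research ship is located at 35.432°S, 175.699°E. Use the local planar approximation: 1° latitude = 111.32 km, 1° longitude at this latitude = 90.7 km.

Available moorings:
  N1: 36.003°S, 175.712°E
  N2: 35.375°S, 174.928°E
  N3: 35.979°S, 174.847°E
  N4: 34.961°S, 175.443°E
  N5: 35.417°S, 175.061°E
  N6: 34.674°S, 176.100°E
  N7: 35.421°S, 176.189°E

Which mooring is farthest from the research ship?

Distances from 35.432°S, 175.699°E:
N1: √((-0.571·111.32)² + (0.013·90.7)²) = √(4040.34650 + 1.39028) = 63.575 km
N2: √((0.057·111.32)² + (-0.771·90.7)²) = √(40.26207 + 4890.16294) = 70.217 km
N3: √((-0.547·111.32)² + (-0.852·90.7)²) = √(3707.84054 + 5971.64200) = 98.384 km
N4: √((0.471·111.32)² + (-0.256·90.7)²) = √(2749.08526 + 539.13125) = 57.343 km
N5: √((0.015·111.32)² + (-0.638·90.7)²) = √(2.78823 + 3348.54340) = 57.891 km
N6: √((0.758·111.32)² + (0.401·90.7)²) = √(7120.07891 + 1322.82782) = 91.885 km
N7: √((0.011·111.32)² + (0.490·90.7)²) = √(1.49945 + 1975.18025) = 44.460 km
Maximum: N3 at 98.384 km.

N3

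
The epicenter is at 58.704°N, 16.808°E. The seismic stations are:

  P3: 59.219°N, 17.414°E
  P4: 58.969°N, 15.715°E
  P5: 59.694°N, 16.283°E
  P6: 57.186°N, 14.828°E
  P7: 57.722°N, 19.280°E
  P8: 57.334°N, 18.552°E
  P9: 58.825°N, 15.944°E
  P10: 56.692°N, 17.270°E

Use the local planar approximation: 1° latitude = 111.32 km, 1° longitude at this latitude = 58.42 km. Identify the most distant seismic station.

P10

Distances from 58.704°N, 16.808°E:
P3: 67.380 km
P4: 70.338 km
P5: 114.395 km
P6: 204.781 km
P7: 181.123 km
P8: 183.410 km
P9: 52.241 km
P10: 225.596 km
Maximum: P10 at 225.596 km.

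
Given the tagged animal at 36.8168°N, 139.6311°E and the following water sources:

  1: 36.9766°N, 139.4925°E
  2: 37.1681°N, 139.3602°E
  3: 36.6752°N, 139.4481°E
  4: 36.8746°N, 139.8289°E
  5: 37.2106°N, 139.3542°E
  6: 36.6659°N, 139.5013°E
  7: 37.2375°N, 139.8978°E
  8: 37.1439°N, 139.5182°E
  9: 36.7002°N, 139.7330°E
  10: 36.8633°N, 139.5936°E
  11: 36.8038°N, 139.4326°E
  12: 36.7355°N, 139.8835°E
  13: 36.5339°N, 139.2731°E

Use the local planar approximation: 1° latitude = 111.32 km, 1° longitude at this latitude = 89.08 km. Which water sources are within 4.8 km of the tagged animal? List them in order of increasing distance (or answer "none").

none

Distances from 36.8168°N, 139.6311°E:
1: √((0.1598·111.32)² + (-0.1386·89.08)²) = √(316.446244 + 152.435766) = 21.6537 km
2: √((0.3513·111.32)² + (-0.2709·89.08)²) = √(1529.335236 + 582.342420) = 45.9530 km
3: √((-0.1416·111.32)² + (-0.1830·89.08)²) = √(248.469395 + 265.743467) = 22.6763 km
4: √((0.0578·111.32)² + (0.1978·89.08)²) = √(41.400165 + 310.465246) = 18.7581 km
5: √((0.3938·111.32)² + (-0.2769·89.08)²) = √(1921.754112 + 608.423988) = 50.3009 km
6: √((-0.1509·111.32)² + (-0.1298·89.08)²) = √(282.179120 + 133.693349) = 20.3930 km
7: √((0.4207·111.32)² + (0.2667·89.08)²) = √(2193.266571 + 564.425268) = 52.5137 km
8: √((0.3271·111.32)² + (-0.1129·89.08)²) = √(1325.889965 + 101.145904) = 37.7761 km
9: √((-0.1166·111.32)² + (0.1019·89.08)²) = √(168.478116 + 82.396504) = 15.8390 km
10: √((0.0465·111.32)² + (-0.0375·89.08)²) = √(26.794910 + 11.158940) = 6.1607 km
11: √((-0.0130·111.32)² + (-0.1985·89.08)²) = √(2.094272 + 312.666562) = 17.7415 km
12: √((-0.0813·111.32)² + (0.2524·89.08)²) = √(81.908220 + 505.520903) = 24.2369 km
13: √((-0.2829·111.32)² + (-0.3580·89.08)²) = √(991.773021 + 1017.012920) = 44.8195 km
Threshold 4.8 km: none within range.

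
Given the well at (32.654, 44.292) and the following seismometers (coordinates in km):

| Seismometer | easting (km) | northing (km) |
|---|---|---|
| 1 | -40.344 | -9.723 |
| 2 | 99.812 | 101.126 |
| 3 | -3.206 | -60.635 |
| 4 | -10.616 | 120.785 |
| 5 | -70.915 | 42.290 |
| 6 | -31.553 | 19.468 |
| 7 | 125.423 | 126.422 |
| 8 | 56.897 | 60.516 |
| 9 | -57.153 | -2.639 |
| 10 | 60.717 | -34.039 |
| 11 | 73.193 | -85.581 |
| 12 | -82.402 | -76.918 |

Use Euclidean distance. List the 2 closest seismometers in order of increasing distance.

Distances from (32.654, 44.292):
1: √((-72.998)² + (-54.015)²) = √(5328.70800 + 2917.62023) = 90.809 km
2: √((67.158)² + (56.834)²) = √(4510.19696 + 3230.10356) = 87.979 km
3: √((-35.860)² + (-104.927)²) = √(1285.93960 + 11009.67533) = 110.886 km
4: √((-43.270)² + (76.493)²) = √(1872.29290 + 5851.17905) = 87.883 km
5: √((-103.569)² + (-2.002)²) = √(10726.53776 + 4.00800) = 103.588 km
6: √((-64.207)² + (-24.824)²) = √(4122.53885 + 616.23098) = 68.839 km
7: √((92.769)² + (82.130)²) = √(8606.08736 + 6745.33690) = 123.901 km
8: √((24.243)² + (16.224)²) = √(587.72305 + 263.21818) = 29.171 km
9: √((-89.807)² + (-46.931)²) = √(8065.29725 + 2202.51876) = 101.330 km
10: √((28.063)² + (-78.331)²) = √(787.53197 + 6135.74556) = 83.206 km
11: √((40.539)² + (-129.873)²) = √(1643.41052 + 16866.99613) = 136.053 km
12: √((-115.056)² + (-121.210)²) = √(13237.88314 + 14691.86410) = 167.122 km
Sorted: 8 (29.171 km) < 6 (68.839 km) < 10 (83.206 km) < 4 (87.883 km) < …

8, 6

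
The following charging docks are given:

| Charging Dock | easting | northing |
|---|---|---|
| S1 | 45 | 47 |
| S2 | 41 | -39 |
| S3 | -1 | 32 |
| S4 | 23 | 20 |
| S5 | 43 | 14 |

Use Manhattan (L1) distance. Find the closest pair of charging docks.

S4 and S5

Pairwise distances:
S4–S5: 26
S1–S5: 35
S3–S4: 36
S1–S4: 49
S2–S5: 55
S1–S3: 61
S3–S5: 62
S2–S4: 77
S1–S2: 90
S2–S3: 113
Closest pair: S4–S5 at 26.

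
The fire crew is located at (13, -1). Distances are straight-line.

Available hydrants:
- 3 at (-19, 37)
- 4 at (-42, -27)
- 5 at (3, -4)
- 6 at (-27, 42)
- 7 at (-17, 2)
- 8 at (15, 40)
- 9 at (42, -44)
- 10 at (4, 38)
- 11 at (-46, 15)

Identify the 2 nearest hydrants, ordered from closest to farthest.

5, 7

Distances from (13, -1):
3: 49.7
4: 60.8
5: 10.4
6: 58.7
7: 30.1
8: 41.0
9: 51.9
10: 40.0
11: 61.1
Sorted: 5 (10.4) < 7 (30.1) < 10 (40.0) < 8 (41.0) < …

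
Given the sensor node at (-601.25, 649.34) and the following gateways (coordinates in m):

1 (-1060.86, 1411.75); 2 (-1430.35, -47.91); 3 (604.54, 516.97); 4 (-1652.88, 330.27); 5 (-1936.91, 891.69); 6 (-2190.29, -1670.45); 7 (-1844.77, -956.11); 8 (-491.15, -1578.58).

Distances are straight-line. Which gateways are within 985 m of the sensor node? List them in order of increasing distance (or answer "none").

1

Distances from (-601.25, 649.34):
1: √((-459.61)² + (762.41)²) = √(211241.3521 + 581269.0081) = 890.23 m
2: √((-829.10)² + (-697.25)²) = √(687406.8100 + 486157.5625) = 1083.31 m
3: √((1205.79)² + (-132.37)²) = √(1453929.5241 + 17521.8169) = 1213.03 m
4: √((-1051.63)² + (-319.07)²) = √(1105925.6569 + 101805.6649) = 1098.97 m
5: √((-1335.66)² + (242.35)²) = √(1783987.6356 + 58733.5225) = 1357.47 m
6: √((-1589.04)² + (-2319.79)²) = √(2525048.1216 + 5381425.6441) = 2811.85 m
7: √((-1243.52)² + (-1605.45)²) = √(1546341.9904 + 2577469.7025) = 2030.72 m
8: √((110.10)² + (-2227.92)²) = √(12122.0100 + 4963627.5264) = 2230.64 m
Threshold 985 m: 1 (890.23 m) is within range.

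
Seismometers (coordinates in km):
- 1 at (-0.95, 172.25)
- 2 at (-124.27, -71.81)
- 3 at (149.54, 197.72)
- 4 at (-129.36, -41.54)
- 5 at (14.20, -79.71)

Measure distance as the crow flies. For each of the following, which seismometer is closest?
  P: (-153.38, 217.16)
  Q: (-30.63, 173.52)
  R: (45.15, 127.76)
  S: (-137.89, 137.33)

P at (-153.38, 217.16):
  1: √((152.43)² + (-44.91)²) = √(23234.9049 + 2016.9081) = 158.91 km
  2: √((29.11)² + (-288.97)²) = √(847.3921 + 83503.6609) = 290.43 km
  3: √((302.92)² + (-19.44)²) = √(91760.5264 + 377.9136) = 303.54 km
  4: √((24.02)² + (-258.70)²) = √(576.9604 + 66925.6900) = 259.81 km
  5: √((167.58)² + (-296.87)²) = √(28083.0564 + 88131.7969) = 340.90 km
  → nearest: 1 (158.91 km)
Q at (-30.63, 173.52):
  1: √((29.68)² + (-1.27)²) = √(880.9024 + 1.6129) = 29.71 km
  2: √((-93.64)² + (-245.33)²) = √(8768.4496 + 60186.8089) = 262.59 km
  3: √((180.17)² + (24.20)²) = √(32461.2289 + 585.6400) = 181.79 km
  4: √((-98.73)² + (-215.06)²) = √(9747.6129 + 46250.8036) = 236.64 km
  5: √((44.83)² + (-253.23)²) = √(2009.7289 + 64125.4329) = 257.17 km
  → nearest: 1 (29.71 km)
R at (45.15, 127.76):
  1: √((-46.10)² + (44.49)²) = √(2125.2100 + 1979.3601) = 64.07 km
  2: √((-169.42)² + (-199.57)²) = √(28703.1364 + 39828.1849) = 261.78 km
  3: √((104.39)² + (69.96)²) = √(10897.2721 + 4894.4016) = 125.66 km
  4: √((-174.51)² + (-169.30)²) = √(30453.7401 + 28662.4900) = 243.14 km
  5: √((-30.95)² + (-207.47)²) = √(957.9025 + 43043.8009) = 209.77 km
  → nearest: 1 (64.07 km)
S at (-137.89, 137.33):
  1: √((136.94)² + (34.92)²) = √(18752.5636 + 1219.4064) = 141.32 km
  2: √((13.62)² + (-209.14)²) = √(185.5044 + 43739.5396) = 209.58 km
  3: √((287.43)² + (60.39)²) = √(82616.0049 + 3646.9521) = 293.71 km
  4: √((8.53)² + (-178.87)²) = √(72.7609 + 31994.4769) = 179.07 km
  5: √((152.09)² + (-217.04)²) = √(23131.3681 + 47106.3616) = 265.02 km
  → nearest: 1 (141.32 km)

P→1; Q→1; R→1; S→1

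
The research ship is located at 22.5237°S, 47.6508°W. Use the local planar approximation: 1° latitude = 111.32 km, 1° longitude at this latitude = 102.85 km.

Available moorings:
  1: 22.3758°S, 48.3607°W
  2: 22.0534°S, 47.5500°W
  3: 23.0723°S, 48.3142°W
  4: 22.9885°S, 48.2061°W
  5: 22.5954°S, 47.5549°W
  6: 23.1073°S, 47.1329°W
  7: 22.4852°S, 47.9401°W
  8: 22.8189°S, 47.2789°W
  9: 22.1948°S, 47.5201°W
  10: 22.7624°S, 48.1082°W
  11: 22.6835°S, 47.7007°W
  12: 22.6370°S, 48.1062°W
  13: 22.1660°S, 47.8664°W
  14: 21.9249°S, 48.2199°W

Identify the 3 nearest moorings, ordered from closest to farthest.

Distances from 22.5237°S, 47.6508°W:
1: 74.8465 km
2: 53.3704 km
3: 91.5696 km
4: 77.0651 km
5: 12.6882 km
6: 84.0113 km
7: 30.0616 km
8: 50.4276 km
9: 39.0029 km
10: 54.0294 km
11: 18.5145 km
12: 48.5063 km
13: 45.5771 km
14: 88.7093 km
Sorted: 5 (12.6882 km) < 11 (18.5145 km) < 7 (30.0616 km) < 9 (39.0029 km) < 13 (45.5771 km) < …

5, 11, 7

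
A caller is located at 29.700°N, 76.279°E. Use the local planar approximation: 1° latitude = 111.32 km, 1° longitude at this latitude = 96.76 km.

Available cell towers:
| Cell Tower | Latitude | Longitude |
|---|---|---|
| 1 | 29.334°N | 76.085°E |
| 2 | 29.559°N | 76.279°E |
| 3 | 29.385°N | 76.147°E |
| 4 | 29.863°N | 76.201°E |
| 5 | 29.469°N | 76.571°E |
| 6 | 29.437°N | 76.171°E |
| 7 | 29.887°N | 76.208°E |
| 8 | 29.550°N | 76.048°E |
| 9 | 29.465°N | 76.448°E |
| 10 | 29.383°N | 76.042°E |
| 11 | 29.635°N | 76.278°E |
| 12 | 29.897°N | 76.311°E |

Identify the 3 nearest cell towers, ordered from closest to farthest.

11, 2, 4

Distances from 29.700°N, 76.279°E:
1: √((-0.366·111.32)² + (-0.194·96.76)²) = √(1660.00183 + 352.36696) = 44.859 km
2: √((-0.141·111.32)² + (0.000·96.76)²) = √(246.36818 + 0.00000) = 15.696 km
3: √((-0.315·111.32)² + (-0.132·96.76)²) = √(1229.61033 + 163.13216) = 37.319 km
4: √((0.163·111.32)² + (-0.078·96.76)²) = √(329.24683 + 56.96144) = 19.652 km
5: √((-0.231·111.32)² + (0.292·96.76)²) = √(661.25711 + 798.28400) = 38.204 km
6: √((-0.263·111.32)² + (-0.108·96.76)²) = √(857.15210 + 109.20417) = 31.086 km
7: √((0.187·111.32)² + (-0.071·96.76)²) = √(433.34083 + 47.19635) = 21.921 km
8: √((-0.150·111.32)² + (-0.231·96.76)²) = √(278.82320 + 499.59223) = 27.900 km
9: √((-0.235·111.32)² + (0.169·96.76)²) = √(684.35606 + 267.40229) = 30.851 km
10: √((-0.317·111.32)² + (-0.237·96.76)²) = √(1245.27400 + 525.88213) = 42.085 km
11: √((-0.065·111.32)² + (-0.001·96.76)²) = √(52.35680 + 0.00936) = 7.236 km
12: √((0.197·111.32)² + (0.032·96.76)²) = √(480.92665 + 9.58720) = 22.148 km
Sorted: 11 (7.236 km) < 2 (15.696 km) < 4 (19.652 km) < 7 (21.921 km) < 12 (22.148 km) < …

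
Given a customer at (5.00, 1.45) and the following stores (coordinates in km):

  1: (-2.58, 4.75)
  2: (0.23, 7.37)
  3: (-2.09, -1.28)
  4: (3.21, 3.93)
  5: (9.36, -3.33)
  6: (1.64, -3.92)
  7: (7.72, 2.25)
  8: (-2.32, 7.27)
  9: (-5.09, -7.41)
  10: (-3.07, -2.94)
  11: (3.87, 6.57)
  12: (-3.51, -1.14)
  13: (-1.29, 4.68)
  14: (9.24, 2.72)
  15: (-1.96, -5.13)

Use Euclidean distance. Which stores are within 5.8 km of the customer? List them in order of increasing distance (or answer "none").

Distances from (5.00, 1.45):
1: √((-7.58)² + (3.30)²) = √(57.45640 + 10.89000) = 8.267 km
2: √((-4.77)² + (5.92)²) = √(22.75290 + 35.04640) = 7.603 km
3: √((-7.09)² + (-2.73)²) = √(50.26810 + 7.45290) = 7.597 km
4: √((-1.79)² + (2.48)²) = √(3.20410 + 6.15040) = 3.059 km
5: √((4.36)² + (-4.78)²) = √(19.00960 + 22.84840) = 6.470 km
6: √((-3.36)² + (-5.37)²) = √(11.28960 + 28.83690) = 6.335 km
7: √((2.72)² + (0.80)²) = √(7.39840 + 0.64000) = 2.835 km
8: √((-7.32)² + (5.82)²) = √(53.58240 + 33.87240) = 9.352 km
9: √((-10.09)² + (-8.86)²) = √(101.80810 + 78.49960) = 13.428 km
10: √((-8.07)² + (-4.39)²) = √(65.12490 + 19.27210) = 9.187 km
11: √((-1.13)² + (5.12)²) = √(1.27690 + 26.21440) = 5.243 km
12: √((-8.51)² + (-2.59)²) = √(72.42010 + 6.70810) = 8.895 km
13: √((-6.29)² + (3.23)²) = √(39.56410 + 10.43290) = 7.071 km
14: √((4.24)² + (1.27)²) = √(17.97760 + 1.61290) = 4.426 km
15: √((-6.96)² + (-6.58)²) = √(48.44160 + 43.29640) = 9.578 km
Threshold 5.8 km: 7 (2.835 km), 4 (3.059 km), 14 (4.426 km), 11 (5.243 km) are within range.

7, 4, 14, 11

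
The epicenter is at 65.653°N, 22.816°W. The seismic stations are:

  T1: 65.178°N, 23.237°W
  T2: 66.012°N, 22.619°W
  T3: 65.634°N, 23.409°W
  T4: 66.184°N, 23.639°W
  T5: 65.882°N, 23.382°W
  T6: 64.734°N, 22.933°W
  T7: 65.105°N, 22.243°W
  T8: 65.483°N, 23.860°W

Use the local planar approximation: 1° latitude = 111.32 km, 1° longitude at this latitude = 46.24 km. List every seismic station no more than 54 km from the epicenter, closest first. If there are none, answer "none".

T3, T5, T2, T8

Distances from 65.653°N, 22.816°W:
T1: 56.347 km
T2: 40.989 km
T3: 27.502 km
T4: 70.302 km
T5: 36.535 km
T6: 102.446 km
T7: 66.509 km
T8: 51.851 km
Threshold 54 km: T3 (27.502 km), T5 (36.535 km), T2 (40.989 km), T8 (51.851 km) are within range.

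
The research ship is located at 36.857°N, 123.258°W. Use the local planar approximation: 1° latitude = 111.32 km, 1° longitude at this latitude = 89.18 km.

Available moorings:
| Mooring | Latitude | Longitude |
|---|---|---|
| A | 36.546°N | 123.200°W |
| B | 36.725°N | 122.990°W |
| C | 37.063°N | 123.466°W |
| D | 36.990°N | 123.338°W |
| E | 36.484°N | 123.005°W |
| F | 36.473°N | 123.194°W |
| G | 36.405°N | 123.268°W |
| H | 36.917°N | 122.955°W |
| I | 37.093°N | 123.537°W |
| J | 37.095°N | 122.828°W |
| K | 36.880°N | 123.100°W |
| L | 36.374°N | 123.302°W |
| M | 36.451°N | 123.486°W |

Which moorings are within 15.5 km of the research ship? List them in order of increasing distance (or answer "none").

Distances from 36.857°N, 123.258°W:
A: 35.005 km
B: 28.056 km
C: 29.495 km
D: 16.435 km
E: 47.256 km
F: 43.126 km
G: 50.325 km
H: 27.835 km
I: 36.184 km
J: 46.610 km
K: 14.321 km
L: 53.911 km
M: 49.559 km
Threshold 15.5 km: K (14.321 km) is within range.

K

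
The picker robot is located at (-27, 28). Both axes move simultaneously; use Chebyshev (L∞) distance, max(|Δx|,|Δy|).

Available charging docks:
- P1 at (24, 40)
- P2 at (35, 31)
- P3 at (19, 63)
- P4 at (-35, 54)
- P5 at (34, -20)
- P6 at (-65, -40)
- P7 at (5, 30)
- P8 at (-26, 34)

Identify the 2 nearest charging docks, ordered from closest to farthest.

Distances from (-27, 28):
P1: 51
P2: 62
P3: 46
P4: 26
P5: 61
P6: 68
P7: 32
P8: 6
Sorted: P8 (6) < P4 (26) < P7 (32) < P3 (46) < …

P8, P4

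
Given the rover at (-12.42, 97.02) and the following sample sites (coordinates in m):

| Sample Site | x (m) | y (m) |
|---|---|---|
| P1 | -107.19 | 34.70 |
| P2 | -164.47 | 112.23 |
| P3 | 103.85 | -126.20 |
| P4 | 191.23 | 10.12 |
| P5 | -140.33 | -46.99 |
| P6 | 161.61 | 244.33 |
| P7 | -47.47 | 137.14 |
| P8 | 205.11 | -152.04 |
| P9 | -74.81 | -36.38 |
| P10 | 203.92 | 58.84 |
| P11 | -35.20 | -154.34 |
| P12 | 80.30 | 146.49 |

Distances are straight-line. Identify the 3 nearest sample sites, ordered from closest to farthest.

P7, P12, P1

Distances from (-12.42, 97.02):
P1: 113.42 m
P2: 152.81 m
P3: 251.69 m
P4: 221.42 m
P5: 192.61 m
P6: 228.01 m
P7: 53.27 m
P8: 330.68 m
P9: 147.27 m
P10: 219.68 m
P11: 252.39 m
P12: 105.09 m
Sorted: P7 (53.27 m) < P12 (105.09 m) < P1 (113.42 m) < P9 (147.27 m) < P2 (152.81 m) < …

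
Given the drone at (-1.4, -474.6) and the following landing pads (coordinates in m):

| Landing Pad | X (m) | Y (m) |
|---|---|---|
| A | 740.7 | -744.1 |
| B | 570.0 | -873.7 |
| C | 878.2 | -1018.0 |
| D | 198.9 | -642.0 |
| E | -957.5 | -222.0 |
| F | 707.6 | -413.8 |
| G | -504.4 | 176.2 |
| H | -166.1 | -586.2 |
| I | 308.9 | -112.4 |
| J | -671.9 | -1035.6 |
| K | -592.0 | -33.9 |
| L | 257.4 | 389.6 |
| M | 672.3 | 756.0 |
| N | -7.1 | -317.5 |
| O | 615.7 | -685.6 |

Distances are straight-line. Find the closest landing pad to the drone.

N

Distances from (-1.4, -474.6):
A: √((742.1)² + (-269.5)²) = √(550712.410 + 72630.250) = 789.5 m
B: √((571.4)² + (-399.1)²) = √(326497.960 + 159280.810) = 697.0 m
C: √((879.6)² + (-543.4)²) = √(773696.160 + 295283.560) = 1033.9 m
D: √((200.3)² + (-167.4)²) = √(40120.090 + 28022.760) = 261.0 m
E: √((-956.1)² + (252.6)²) = √(914127.210 + 63806.760) = 988.9 m
F: √((709.0)² + (60.8)²) = √(502681.000 + 3696.640) = 711.6 m
G: √((-503.0)² + (650.8)²) = √(253009.000 + 423540.640) = 822.5 m
H: √((-164.7)² + (-111.6)²) = √(27126.090 + 12454.560) = 198.9 m
I: √((310.3)² + (362.2)²) = √(96286.090 + 131188.840) = 476.9 m
J: √((-670.5)² + (-561.0)²) = √(449570.250 + 314721.000) = 874.2 m
K: √((-590.6)² + (440.7)²) = √(348808.360 + 194216.490) = 736.9 m
L: √((258.8)² + (864.2)²) = √(66977.440 + 746841.640) = 902.1 m
M: √((673.7)² + (1230.6)²) = √(453871.690 + 1514376.360) = 1402.9 m
N: √((-5.7)² + (157.1)²) = √(32.490 + 24680.410) = 157.2 m
O: √((617.1)² + (-211.0)²) = √(380812.410 + 44521.000) = 652.2 m
Minimum: N at 157.2 m.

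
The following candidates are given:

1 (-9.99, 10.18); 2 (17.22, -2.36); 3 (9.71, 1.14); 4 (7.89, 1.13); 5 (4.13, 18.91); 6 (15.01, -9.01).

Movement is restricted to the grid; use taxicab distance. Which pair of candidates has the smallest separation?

3 and 4

Pairwise distances:
1–2: |27.21| + |-12.54| = 27.21 + 12.54 = 39.75
1–3: |19.70| + |-9.04| = 19.70 + 9.04 = 28.74
1–4: |17.88| + |-9.05| = 17.88 + 9.05 = 26.93
1–5: |14.12| + |8.73| = 14.12 + 8.73 = 22.85
1–6: |25.00| + |-19.19| = 25.00 + 19.19 = 44.19
2–3: |-7.51| + |3.50| = 7.51 + 3.50 = 11.01
2–4: |-9.33| + |3.49| = 9.33 + 3.49 = 12.82
2–5: |-13.09| + |21.27| = 13.09 + 21.27 = 34.36
2–6: |-2.21| + |-6.65| = 2.21 + 6.65 = 8.86
3–4: |-1.82| + |-0.01| = 1.82 + 0.01 = 1.83
3–5: |-5.58| + |17.77| = 5.58 + 17.77 = 23.35
3–6: |5.30| + |-10.15| = 5.30 + 10.15 = 15.45
4–5: |-3.76| + |17.78| = 3.76 + 17.78 = 21.54
4–6: |7.12| + |-10.14| = 7.12 + 10.14 = 17.26
5–6: |10.88| + |-27.92| = 10.88 + 27.92 = 38.80
Closest pair: 3–4 at 1.83.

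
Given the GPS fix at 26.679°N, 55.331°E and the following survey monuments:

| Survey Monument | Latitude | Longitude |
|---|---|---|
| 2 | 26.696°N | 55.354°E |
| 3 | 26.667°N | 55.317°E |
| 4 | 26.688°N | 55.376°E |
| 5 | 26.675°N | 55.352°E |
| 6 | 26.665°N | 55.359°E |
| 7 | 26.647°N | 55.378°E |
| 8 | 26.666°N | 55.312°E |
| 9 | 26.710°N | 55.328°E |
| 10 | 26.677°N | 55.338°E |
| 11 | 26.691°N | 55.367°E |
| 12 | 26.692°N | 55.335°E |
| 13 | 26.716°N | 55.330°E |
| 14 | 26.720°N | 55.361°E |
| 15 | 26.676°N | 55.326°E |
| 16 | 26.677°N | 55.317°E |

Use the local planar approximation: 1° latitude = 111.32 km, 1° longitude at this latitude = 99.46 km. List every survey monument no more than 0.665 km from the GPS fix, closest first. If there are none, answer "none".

15

Distances from 26.679°N, 55.331°E:
2: √((0.017·111.32)² + (0.023·99.46)²) = √(3.58133 + 5.23302) = 2.969 km
3: √((-0.012·111.32)² + (-0.014·99.46)²) = √(1.78447 + 1.93889) = 1.930 km
4: √((0.009·111.32)² + (0.045·99.46)²) = √(1.00376 + 20.03189) = 4.586 km
5: √((-0.004·111.32)² + (0.021·99.46)²) = √(0.19827 + 4.36250) = 2.136 km
6: √((-0.014·111.32)² + (0.028·99.46)²) = √(2.42886 + 7.75556) = 3.191 km
7: √((-0.032·111.32)² + (0.047·99.46)²) = √(12.68955 + 21.85207) = 5.877 km
8: √((-0.013·111.32)² + (-0.019·99.46)²) = √(2.09427 + 3.57112) = 2.380 km
9: √((0.031·111.32)² + (-0.003·99.46)²) = √(11.90885 + 0.08903) = 3.464 km
10: √((-0.002·111.32)² + (0.007·99.46)²) = √(0.04957 + 0.48472) = 0.731 km
11: √((0.012·111.32)² + (0.036·99.46)²) = √(1.78447 + 12.82041) = 3.822 km
12: √((0.013·111.32)² + (0.004·99.46)²) = √(2.09427 + 0.15828) = 1.501 km
13: √((0.037·111.32)² + (-0.001·99.46)²) = √(16.96484 + 0.00989) = 4.120 km
14: √((0.041·111.32)² + (0.030·99.46)²) = √(20.83119 + 8.90306) = 5.453 km
15: √((-0.003·111.32)² + (-0.005·99.46)²) = √(0.11153 + 0.24731) = 0.599 km
16: √((-0.002·111.32)² + (-0.014·99.46)²) = √(0.04957 + 1.93889) = 1.410 km
Threshold 0.665 km: 15 (0.599 km) is within range.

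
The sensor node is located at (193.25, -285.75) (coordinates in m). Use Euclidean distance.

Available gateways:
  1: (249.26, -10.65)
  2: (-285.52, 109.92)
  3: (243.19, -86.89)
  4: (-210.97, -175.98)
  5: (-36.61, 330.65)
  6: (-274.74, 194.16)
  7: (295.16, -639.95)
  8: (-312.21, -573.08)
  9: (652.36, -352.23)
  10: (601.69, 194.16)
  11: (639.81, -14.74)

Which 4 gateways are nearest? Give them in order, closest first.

3, 1, 7, 4

Distances from (193.25, -285.75):
1: √((56.01)² + (275.10)²) = √(3137.1201 + 75680.0100) = 280.74 m
2: √((-478.77)² + (395.67)²) = √(229220.7129 + 156554.7489) = 621.11 m
3: √((49.94)² + (198.86)²) = √(2494.0036 + 39545.2996) = 205.03 m
4: √((-404.22)² + (109.77)²) = √(163393.8084 + 12049.4529) = 418.86 m
5: √((-229.86)² + (616.40)²) = √(52835.6196 + 379948.9600) = 657.86 m
6: √((-467.99)² + (479.91)²) = √(219014.6401 + 230313.6081) = 670.32 m
7: √((101.91)² + (-354.20)²) = √(10385.6481 + 125457.6400) = 368.57 m
8: √((-505.46)² + (-287.33)²) = √(255489.8116 + 82558.5289) = 581.42 m
9: √((459.11)² + (-66.48)²) = √(210781.9921 + 4419.5904) = 463.90 m
10: √((408.44)² + (479.91)²) = √(166823.2336 + 230313.6081) = 630.19 m
11: √((446.56)² + (271.01)²) = √(199415.8336 + 73446.4201) = 522.36 m
Sorted: 3 (205.03 m) < 1 (280.74 m) < 7 (368.57 m) < 4 (418.86 m) < 9 (463.90 m) < 11 (522.36 m) < …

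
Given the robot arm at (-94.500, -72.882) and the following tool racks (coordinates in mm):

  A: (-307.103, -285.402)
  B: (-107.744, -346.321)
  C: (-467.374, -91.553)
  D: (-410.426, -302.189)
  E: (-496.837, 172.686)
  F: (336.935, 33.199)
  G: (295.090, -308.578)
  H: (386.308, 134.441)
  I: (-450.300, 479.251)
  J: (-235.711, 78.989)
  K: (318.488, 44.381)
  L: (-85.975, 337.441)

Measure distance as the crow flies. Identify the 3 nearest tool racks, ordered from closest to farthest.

Distances from (-94.500, -72.882):
A: 300.607 mm
B: 273.760 mm
C: 373.341 mm
D: 390.373 mm
E: 471.358 mm
F: 444.285 mm
G: 455.338 mm
H: 523.602 mm
I: 656.844 mm
J: 207.377 mm
K: 429.313 mm
L: 410.412 mm
Sorted: J (207.377 mm) < B (273.760 mm) < A (300.607 mm) < C (373.341 mm) < D (390.373 mm) < …

J, B, A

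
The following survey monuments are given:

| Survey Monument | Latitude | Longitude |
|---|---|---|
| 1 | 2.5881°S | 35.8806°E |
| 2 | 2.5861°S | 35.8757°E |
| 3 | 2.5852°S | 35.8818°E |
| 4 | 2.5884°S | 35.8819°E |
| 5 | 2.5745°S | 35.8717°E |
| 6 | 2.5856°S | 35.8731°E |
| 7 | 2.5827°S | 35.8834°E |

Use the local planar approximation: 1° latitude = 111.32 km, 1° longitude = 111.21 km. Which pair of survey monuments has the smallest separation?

1 and 4

Pairwise distances:
1–4: √((-0.0003·111.32)² + (0.0013·111.21)²) = √(0.001115 + 0.020901) = 0.1484 km
2–6: √((0.0005·111.32)² + (-0.0026·111.21)²) = √(0.003098 + 0.083605) = 0.2945 km
3–7: √((0.0025·111.32)² + (0.0016·111.21)²) = √(0.077451 + 0.031661) = 0.3303 km
1–3: √((0.0029·111.32)² + (0.0012·111.21)²) = √(0.104218 + 0.017809) = 0.3493 km
3–4: √((-0.0032·111.32)² + (0.0001·111.21)²) = √(0.126896 + 0.000124) = 0.3564 km
1–2: √((0.0020·111.32)² + (-0.0049·111.21)²) = √(0.049569 + 0.296948) = 0.5887 km
4–7: √((0.0057·111.32)² + (0.0015·111.21)²) = √(0.402621 + 0.027827) = 0.6561 km
1–7: √((0.0054·111.32)² + (0.0028·111.21)²) = √(0.361355 + 0.096962) = 0.6770 km
2–3: √((0.0009·111.32)² + (0.0061·111.21)²) = √(0.010038 + 0.460201) = 0.6857 km
2–4: √((-0.0023·111.32)² + (0.0062·111.21)²) = √(0.065554 + 0.475413) = 0.7355 km
1–6: √((0.0025·111.32)² + (-0.0075·111.21)²) = √(0.077451 + 0.695681) = 0.8793 km
2–7: √((0.0034·111.32)² + (0.0077·111.21)²) = √(0.143253 + 0.733279) = 0.9362 km
3–6: √((-0.0004·111.32)² + (-0.0087·111.21)²) = √(0.001983 + 0.936108) = 0.9686 km
4–6: √((0.0028·111.32)² + (-0.0088·111.21)²) = √(0.097154 + 0.957752) = 1.0271 km
6–7: √((0.0029·111.32)² + (0.0103·111.21)²) = √(0.104218 + 1.312085) = 1.1901 km
5–6: √((-0.0111·111.32)² + (0.0014·111.21)²) = √(1.526836 + 0.024241) = 1.2454 km
2–5: √((0.0116·111.32)² + (-0.0040·111.21)²) = √(1.667487 + 0.197883) = 1.3658 km
5–7: √((-0.0082·111.32)² + (0.0117·111.21)²) = √(0.833248 + 1.693010) = 1.5894 km
3–5: √((0.0107·111.32)² + (-0.0101·111.21)²) = √(1.418776 + 1.261625) = 1.6372 km
1–5: √((0.0136·111.32)² + (-0.0089·111.21)²) = √(2.292051 + 0.979643) = 1.8088 km
4–5: √((0.0139·111.32)² + (-0.0102·111.21)²) = √(2.394286 + 1.286732) = 1.9186 km
Closest pair: 1–4 at 0.1484 km.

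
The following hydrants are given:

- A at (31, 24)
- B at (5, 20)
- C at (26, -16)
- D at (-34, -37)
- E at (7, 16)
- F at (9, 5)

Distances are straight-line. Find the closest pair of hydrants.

Pairwise distances:
B–E: 4.5
E–F: 11.2
B–F: 15.5
A–E: 25.3
A–B: 26.3
C–F: 27.0
A–F: 29.1
C–E: 37.2
A–C: 40.3
B–C: 41.7
D–F: 60.1
C–D: 63.6
D–E: 67.0
B–D: 69.1
A–D: 89.1
Closest pair: B–E at 4.5.

B and E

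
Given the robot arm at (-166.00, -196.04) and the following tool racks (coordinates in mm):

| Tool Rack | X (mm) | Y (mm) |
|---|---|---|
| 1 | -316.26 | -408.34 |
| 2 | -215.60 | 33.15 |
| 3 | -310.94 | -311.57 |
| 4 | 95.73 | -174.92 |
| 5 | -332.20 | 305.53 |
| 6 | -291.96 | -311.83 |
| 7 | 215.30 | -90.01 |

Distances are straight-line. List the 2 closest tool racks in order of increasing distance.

Distances from (-166.00, -196.04):
1: √((-150.26)² + (-212.30)²) = √(22578.0676 + 45071.2900) = 260.09 mm
2: √((-49.60)² + (229.19)²) = √(2460.1600 + 52528.0561) = 234.50 mm
3: √((-144.94)² + (-115.53)²) = √(21007.6036 + 13347.1809) = 185.35 mm
4: √((261.73)² + (21.12)²) = √(68502.5929 + 446.0544) = 262.58 mm
5: √((-166.20)² + (501.57)²) = √(27622.4400 + 251572.4649) = 528.39 mm
6: √((-125.96)² + (-115.79)²) = √(15865.9216 + 13407.3241) = 171.09 mm
7: √((381.30)² + (106.03)²) = √(145389.6900 + 11242.3609) = 395.77 mm
Sorted: 6 (171.09 mm) < 3 (185.35 mm) < 2 (234.50 mm) < 1 (260.09 mm) < …

6, 3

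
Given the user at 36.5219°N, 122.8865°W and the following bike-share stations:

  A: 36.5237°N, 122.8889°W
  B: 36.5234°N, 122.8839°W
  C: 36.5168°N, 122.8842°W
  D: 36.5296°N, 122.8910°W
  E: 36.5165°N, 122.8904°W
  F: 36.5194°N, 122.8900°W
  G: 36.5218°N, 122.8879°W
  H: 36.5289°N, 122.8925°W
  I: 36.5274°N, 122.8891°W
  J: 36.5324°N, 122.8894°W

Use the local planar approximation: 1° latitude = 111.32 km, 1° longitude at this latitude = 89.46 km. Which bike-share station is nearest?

Distances from 36.5219°N, 122.8865°W:
A: 0.2937 km
B: 0.2863 km
C: 0.6039 km
D: 0.9470 km
E: 0.6950 km
F: 0.4189 km
G: 0.1257 km
H: 0.9462 km
I: 0.6550 km
J: 1.1973 km
Minimum: G at 0.1257 km.

G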